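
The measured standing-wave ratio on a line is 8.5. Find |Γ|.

|Γ| ≈ 0.789

|Γ| = (S − 1)/(S + 1) = (8.5 − 1)/(8.5 + 1) = 7.5/9.5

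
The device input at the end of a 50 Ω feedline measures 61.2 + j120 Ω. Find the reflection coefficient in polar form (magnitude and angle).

Γ ≈ 0.737 ∠ 37.5°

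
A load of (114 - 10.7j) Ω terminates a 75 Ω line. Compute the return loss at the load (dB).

Γ = (39 − j10.7)/(189 − j10.7), |Γ| = 0.214
RL = −20·log₁₀|Γ| = −20·log₁₀(0.214)

RL ≈ 13.4 dB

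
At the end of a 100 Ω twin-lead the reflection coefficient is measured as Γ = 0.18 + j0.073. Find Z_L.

Z_L = Z_0·(1 + Γ)/(1 − Γ) = 100·(1.18 + j0.073)/(0.82 − j0.073)

Z_L ≈ 142 + j21.5 Ω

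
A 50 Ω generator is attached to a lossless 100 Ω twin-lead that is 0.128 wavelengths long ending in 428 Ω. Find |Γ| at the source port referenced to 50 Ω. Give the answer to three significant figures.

βl = 2π × 0.128 = 46.1°
tan(βl) = 1.04
Z_in = Z_0·(Z_L + jZ_0·tanβl)/(Z_0 + jZ_L·tanβl) = 42.9 − j86.7 Ω
Γ_s = (Z_in − Z_s)/(Z_in + Z_s) = (-7.14 − j86.7)/(92.9 − j86.7), |Γ_s| = 0.685

|Γ| ≈ 0.685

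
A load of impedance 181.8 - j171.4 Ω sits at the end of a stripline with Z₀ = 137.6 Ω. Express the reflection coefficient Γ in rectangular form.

Γ = (Z_L − Z_0)/(Z_L + Z_0) = (44.2 − j171.4)/(319.4 − j171.4)

Γ ≈ 0.331 − j0.359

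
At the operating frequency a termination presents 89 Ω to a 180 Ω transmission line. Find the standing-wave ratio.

VSWR ≈ 2.02

Γ = (89 − 180)/(89 + 180) = -0.338
VSWR = (1 + 0.338)/(1 − 0.338)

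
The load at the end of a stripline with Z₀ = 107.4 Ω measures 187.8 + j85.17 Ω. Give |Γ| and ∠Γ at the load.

Γ ≈ 0.381 ∠ 30.6°

Γ = (Z_L − Z_0)/(Z_L + Z_0) = (80.4 + j85.17)/(295.2 + j85.17)
|Γ| = 117/307 = 0.381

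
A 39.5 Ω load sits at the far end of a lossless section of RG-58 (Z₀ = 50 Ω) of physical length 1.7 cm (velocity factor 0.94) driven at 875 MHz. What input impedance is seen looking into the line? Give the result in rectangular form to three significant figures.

λ = v/f = 0.94·c / 875 MHz = 0.322 m
βl = 2π·l/λ = 2π × 0.0527 = 19°
tan(βl) = tan(19°) = 0.344
Z_in = Z_0·(Z_L + jZ_0·tanβl)/(Z_0 + jZ_L·tanβl)
     = 50·(39.5 + j17.2)/(50 + j13.6)

Z_in ≈ 41.1 + j6.02 Ω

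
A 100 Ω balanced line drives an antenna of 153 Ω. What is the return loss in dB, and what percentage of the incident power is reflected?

RL ≈ 13.6 dB; 4.39% of incident power reflected

Γ = (153 − 100)/(153 + 100) = 0.209
RL = −20·log₁₀(0.209) = 13.6 dB
P_refl/P_inc = |Γ|² = 0.0439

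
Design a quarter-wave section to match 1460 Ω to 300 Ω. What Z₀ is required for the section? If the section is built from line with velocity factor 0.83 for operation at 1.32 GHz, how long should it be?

Z_qwt ≈ 662 Ω; length ≈ 4.72 cm

Z_qwt = √(Z_0·R_L) = √(300 × 1460) = √438000
λ = 0.83·c/f = 0.189 m, so l = λ/4 = 0.0472 m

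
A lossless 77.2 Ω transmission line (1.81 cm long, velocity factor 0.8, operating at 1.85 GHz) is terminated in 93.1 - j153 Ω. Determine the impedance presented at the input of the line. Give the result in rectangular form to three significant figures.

Z_in ≈ 16.8 − j25 Ω

λ = v/f = 0.8·c / 1.85 GHz = 0.13 m
βl = 2π·l/λ = 2π × 0.14 = 50.2°
tan(βl) = tan(50.2°) = 1.2
Z_in = Z_0·(Z_L + jZ_0·tanβl)/(Z_0 + jZ_L·tanβl)
     = 77.2·(93.1 − j60.3)/(261 + j112)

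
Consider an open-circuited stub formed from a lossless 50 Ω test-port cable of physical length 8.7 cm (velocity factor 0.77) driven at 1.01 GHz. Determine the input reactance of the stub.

X_in ≈ 53.5 Ω (inductive)

λ = v/f = 0.77·c / 1.01 GHz = 0.229 m
βl = 2π·l/λ = 2π × 0.38 = 137°
tan(βl) = -0.934
For an open-circuited stub, Z_in = −jZ_0·cot(βl) = −jZ_0/tan(βl)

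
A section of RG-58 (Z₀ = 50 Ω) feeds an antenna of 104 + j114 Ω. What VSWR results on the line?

VSWR ≈ 4.85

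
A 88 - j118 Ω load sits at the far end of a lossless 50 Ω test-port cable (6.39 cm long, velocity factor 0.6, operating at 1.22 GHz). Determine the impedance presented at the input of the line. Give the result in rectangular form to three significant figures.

λ = v/f = 0.6·c / 1.22 GHz = 0.148 m
βl = 2π·l/λ = 2π × 0.433 = 156°
tan(βl) = tan(156°) = -0.447
Z_in = Z_0·(Z_L + jZ_0·tanβl)/(Z_0 + jZ_L·tanβl)
     = 50·(88 − j140)/(-2.74 − j39.3)

Z_in ≈ 170 + j124 Ω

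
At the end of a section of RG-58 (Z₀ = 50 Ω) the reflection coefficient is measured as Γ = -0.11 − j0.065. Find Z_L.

Z_L = Z_0·(1 + Γ)/(1 − Γ) = 50·(0.89 − j0.065)/(1.11 + j0.065)

Z_L ≈ 39.8 − j5.26 Ω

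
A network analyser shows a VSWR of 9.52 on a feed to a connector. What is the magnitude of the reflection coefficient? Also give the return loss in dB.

|Γ| = (S − 1)/(S + 1) = (9.52 − 1)/(9.52 + 1) = 8.52/10.5
RL = −20·log₁₀|Γ| = −20·log₁₀(0.81)

|Γ| ≈ 0.81; return loss ≈ 1.83 dB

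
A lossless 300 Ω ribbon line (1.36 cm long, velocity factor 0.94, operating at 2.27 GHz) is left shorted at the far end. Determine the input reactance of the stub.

X_in ≈ 247 Ω (inductive)

λ = v/f = 0.94·c / 2.27 GHz = 0.124 m
βl = 2π·l/λ = 2π × 0.109 = 39.4°
tan(βl) = 0.822
For a shorted stub, Z_in = jZ_0·tan(βl)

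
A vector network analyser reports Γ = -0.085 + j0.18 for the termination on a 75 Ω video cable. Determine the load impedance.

Z_L = Z_0·(1 + Γ)/(1 − Γ) = 75·(0.915 + j0.18)/(1.08 − j0.18)

Z_L ≈ 59.5 + j22.3 Ω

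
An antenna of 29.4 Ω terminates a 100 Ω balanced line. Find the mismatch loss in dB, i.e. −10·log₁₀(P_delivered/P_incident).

Γ = (29.4 − 100)/(29.4 + 100) = -0.546
|Γ|² = 0.298, so P_del/P_inc = 1 − |Γ|² = 0.702
ML = −10·log₁₀(1 − |Γ|²)

mismatch loss ≈ 1.53 dB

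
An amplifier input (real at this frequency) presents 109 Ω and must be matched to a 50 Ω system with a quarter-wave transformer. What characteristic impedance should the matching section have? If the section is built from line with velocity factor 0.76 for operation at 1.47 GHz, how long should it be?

Z_qwt = √(Z_0·R_L) = √(50 × 109) = √5450
λ = 0.76·c/f = 0.155 m, so l = λ/4 = 0.0388 m

Z_qwt ≈ 73.8 Ω; length ≈ 3.88 cm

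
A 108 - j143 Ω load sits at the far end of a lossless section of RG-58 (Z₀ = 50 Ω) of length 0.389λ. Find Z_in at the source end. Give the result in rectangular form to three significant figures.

βl = 2π × 0.389 = 140°
tan(βl) = tan(140°) = -0.838
Z_in = Z_0·(Z_L + jZ_0·tanβl)/(Z_0 + jZ_L·tanβl)
     = 50·(108 − j185)/(-69.8 − j90.5)

Z_in ≈ 35.2 + j86.8 Ω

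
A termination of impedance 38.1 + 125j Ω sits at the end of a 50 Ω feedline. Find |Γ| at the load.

Γ = (Z_L − Z_0)/(Z_L + Z_0) = (-11.9 + j125)/(88.1 + j125)
|Γ| = 126/153

|Γ| ≈ 0.821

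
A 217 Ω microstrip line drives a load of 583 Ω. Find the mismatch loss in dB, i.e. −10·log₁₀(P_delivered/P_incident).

mismatch loss ≈ 1.02 dB

Γ = (583 − 217)/(583 + 217) = 0.458
|Γ|² = 0.209, so P_del/P_inc = 1 − |Γ|² = 0.791
ML = −10·log₁₀(1 − |Γ|²)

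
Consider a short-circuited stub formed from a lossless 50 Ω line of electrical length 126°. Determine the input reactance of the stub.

tan(βl) = -1.38
For a short-circuited stub, Z_in = jZ_0·tan(βl)

X_in ≈ -68.8 Ω (capacitive)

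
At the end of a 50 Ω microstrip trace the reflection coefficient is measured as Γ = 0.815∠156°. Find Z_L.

Z_L ≈ 5.32 + j10.5 Ω

Z_L = Z_0·(1 + Γ)/(1 − Γ) = 50·(0.255 + j0.331)/(1.74 − j0.331)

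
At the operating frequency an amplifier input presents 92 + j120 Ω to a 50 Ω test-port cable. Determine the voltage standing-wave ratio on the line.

Γ = (Z_L − Z_0)/(Z_L + Z_0) = (42 + j120)/(142 + j120)
|Γ| = 127/186 = 0.684
VSWR = (1 + |Γ|)/(1 − |Γ|) = 1.68/0.316

VSWR ≈ 5.33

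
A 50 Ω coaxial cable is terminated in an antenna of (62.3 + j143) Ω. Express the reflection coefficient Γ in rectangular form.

Γ ≈ 0.66 + j0.433

Γ = (Z_L − Z_0)/(Z_L + Z_0) = (12.3 + j143)/(112.3 + j143)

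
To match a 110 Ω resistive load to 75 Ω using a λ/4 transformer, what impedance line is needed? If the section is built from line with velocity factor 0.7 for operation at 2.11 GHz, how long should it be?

Z_qwt ≈ 90.8 Ω; length ≈ 2.49 cm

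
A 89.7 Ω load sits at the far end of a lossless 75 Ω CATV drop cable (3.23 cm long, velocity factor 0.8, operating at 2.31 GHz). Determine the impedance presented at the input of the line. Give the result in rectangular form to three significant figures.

λ = v/f = 0.8·c / 2.31 GHz = 0.104 m
βl = 2π·l/λ = 2π × 0.311 = 112°
tan(βl) = tan(112°) = -2.49
Z_in = Z_0·(Z_L + jZ_0·tanβl)/(Z_0 + jZ_L·tanβl)
     = 75·(89.7 − j186)/(75 − j223)

Z_in ≈ 65.5 + j8.16 Ω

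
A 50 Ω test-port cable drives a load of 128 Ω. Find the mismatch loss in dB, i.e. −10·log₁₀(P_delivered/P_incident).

mismatch loss ≈ 0.926 dB

Γ = (128 − 50)/(128 + 50) = 0.438
|Γ|² = 0.192, so P_del/P_inc = 1 − |Γ|² = 0.808
ML = −10·log₁₀(1 − |Γ|²)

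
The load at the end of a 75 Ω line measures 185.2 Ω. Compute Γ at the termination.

Γ = 0.424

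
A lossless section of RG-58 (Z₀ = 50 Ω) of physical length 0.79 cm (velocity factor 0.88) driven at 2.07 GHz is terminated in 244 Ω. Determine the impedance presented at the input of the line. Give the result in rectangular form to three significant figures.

λ = v/f = 0.88·c / 2.07 GHz = 0.128 m
βl = 2π·l/λ = 2π × 0.0619 = 22.3°
tan(βl) = tan(22.3°) = 0.41
Z_in = Z_0·(Z_L + jZ_0·tanβl)/(Z_0 + jZ_L·tanβl)
     = 50·(244 + j20.5)/(50 + j100)

Z_in ≈ 56.9 − j93.5 Ω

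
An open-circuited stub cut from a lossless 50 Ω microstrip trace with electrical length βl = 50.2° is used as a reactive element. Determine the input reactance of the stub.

tan(βl) = 1.2
For an open-circuited stub, Z_in = −jZ_0·cot(βl) = −jZ_0/tan(βl)

X_in ≈ -41.7 Ω (capacitive)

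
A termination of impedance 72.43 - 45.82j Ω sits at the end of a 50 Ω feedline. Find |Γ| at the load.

Γ = (Z_L − Z_0)/(Z_L + Z_0) = (22.43 − j45.82)/(122.4 − j45.82)
|Γ| = 51/131

|Γ| ≈ 0.39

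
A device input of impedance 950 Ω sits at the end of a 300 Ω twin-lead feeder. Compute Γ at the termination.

Γ = (Z_L − Z_0)/(Z_L + Z_0) = (950 − 300)/(950 + 300) = 650/1250

Γ = 0.52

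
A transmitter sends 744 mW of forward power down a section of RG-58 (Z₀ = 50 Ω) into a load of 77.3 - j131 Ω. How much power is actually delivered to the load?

|Γ| = |(27.3 − j131)/(127.3 − j131)| = 0.733
|Γ|² = 0.537
P_refl = |Γ|²·P_inc = 399 mW, P_del = (1 − |Γ|²)·P_inc = 345 mW

P_delivered ≈ 345 mW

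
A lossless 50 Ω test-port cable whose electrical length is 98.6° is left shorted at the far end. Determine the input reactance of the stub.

X_in ≈ -331 Ω (capacitive)

tan(βl) = -6.61
For a shorted stub, Z_in = jZ_0·tan(βl)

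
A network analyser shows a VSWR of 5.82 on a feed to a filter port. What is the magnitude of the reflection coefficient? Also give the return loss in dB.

|Γ| = (S − 1)/(S + 1) = (5.82 − 1)/(5.82 + 1) = 4.82/6.82
RL = −20·log₁₀|Γ| = −20·log₁₀(0.707)

|Γ| ≈ 0.707; return loss ≈ 3.01 dB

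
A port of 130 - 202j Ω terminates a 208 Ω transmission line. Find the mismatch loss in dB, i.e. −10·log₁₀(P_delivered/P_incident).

mismatch loss ≈ 1.56 dB

Γ = (-78 − j202)/(338 − j202), |Γ| = 0.55
|Γ|² = 0.302, so P_del/P_inc = 1 − |Γ|² = 0.698
ML = −10·log₁₀(1 − |Γ|²)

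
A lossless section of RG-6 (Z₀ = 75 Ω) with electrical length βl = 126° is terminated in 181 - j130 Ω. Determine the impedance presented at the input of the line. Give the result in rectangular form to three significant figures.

Z_in ≈ 40.4 + j71.4 Ω

tan(βl) = tan(126°) = -1.38
Z_in = Z_0·(Z_L + jZ_0·tanβl)/(Z_0 + jZ_L·tanβl)
     = 75·(181 − j233)/(-104 − j249)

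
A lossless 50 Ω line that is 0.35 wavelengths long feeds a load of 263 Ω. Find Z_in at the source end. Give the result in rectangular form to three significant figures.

Z_in ≈ 14.3 + j34.4 Ω

βl = 2π × 0.35 = 126°
tan(βl) = tan(126°) = -1.38
Z_in = Z_0·(Z_L + jZ_0·tanβl)/(Z_0 + jZ_L·tanβl)
     = 50·(263 − j68.8)/(50 − j362)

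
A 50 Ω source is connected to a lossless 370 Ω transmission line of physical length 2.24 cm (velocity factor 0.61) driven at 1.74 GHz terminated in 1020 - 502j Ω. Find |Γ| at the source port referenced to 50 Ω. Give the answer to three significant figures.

|Γ| ≈ 0.392

λ = v/f = 0.61·c / 1.74 GHz = 0.105 m
βl = 2π·l/λ = 2π × 0.213 = 76.7°
tan(βl) = 4.22
Z_in = Z_0·(Z_L + jZ_0·tanβl)/(Z_0 + jZ_L·tanβl) = 106 − j26.2 Ω
Γ_s = (Z_in − Z_s)/(Z_in + Z_s) = (56.2 − j26.2)/(156 − j26.2), |Γ_s| = 0.392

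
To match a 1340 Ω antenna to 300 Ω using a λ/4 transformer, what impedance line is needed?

Z_qwt = √(Z_0·R_L) = √(300 × 1340) = √402000

Z_qwt ≈ 634 Ω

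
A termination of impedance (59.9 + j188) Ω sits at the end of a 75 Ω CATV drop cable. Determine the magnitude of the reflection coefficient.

|Γ| ≈ 0.815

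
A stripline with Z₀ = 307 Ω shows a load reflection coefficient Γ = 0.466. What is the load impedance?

Z_L ≈ 843 Ω

Z_L = Z_0·(1 + Γ)/(1 − Γ) = 307·(1.47)/(0.534)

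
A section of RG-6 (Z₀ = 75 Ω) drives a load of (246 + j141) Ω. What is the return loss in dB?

RL ≈ 3.98 dB

Γ = (171 + j141)/(321 + j141), |Γ| = 0.632
RL = −20·log₁₀|Γ| = −20·log₁₀(0.632)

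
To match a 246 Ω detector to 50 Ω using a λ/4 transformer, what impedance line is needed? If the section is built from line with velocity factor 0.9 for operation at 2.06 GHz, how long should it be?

Z_qwt ≈ 111 Ω; length ≈ 3.28 cm

Z_qwt = √(Z_0·R_L) = √(50 × 246) = √12300
λ = 0.9·c/f = 0.131 m, so l = λ/4 = 0.0328 m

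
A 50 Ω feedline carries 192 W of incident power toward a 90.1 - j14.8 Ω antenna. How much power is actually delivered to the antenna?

P_delivered ≈ 174 W

|Γ| = |(40.1 − j14.8)/(140.1 − j14.8)| = 0.303
|Γ|² = 0.0921
P_refl = |Γ|²·P_inc = 17.7 W, P_del = (1 − |Γ|²)·P_inc = 174 W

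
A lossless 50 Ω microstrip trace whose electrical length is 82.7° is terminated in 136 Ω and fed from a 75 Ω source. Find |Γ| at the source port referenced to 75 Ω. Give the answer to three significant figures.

|Γ| ≈ 0.604

tan(βl) = 7.81
Z_in = Z_0·(Z_L + jZ_0·tanβl)/(Z_0 + jZ_L·tanβl) = 18.6 − j5.53 Ω
Γ_s = (Z_in − Z_s)/(Z_in + Z_s) = (-56.4 − j5.53)/(93.6 − j5.53), |Γ_s| = 0.604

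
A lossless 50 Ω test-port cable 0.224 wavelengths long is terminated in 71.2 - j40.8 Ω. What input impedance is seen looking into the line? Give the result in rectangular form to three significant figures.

βl = 2π × 0.224 = 80.6°
tan(βl) = tan(80.6°) = 6.07
Z_in = Z_0·(Z_L + jZ_0·tanβl)/(Z_0 + jZ_L·tanβl)
     = 50·(71.2 + j263)/(298 + j432)

Z_in ≈ 24.5 + j8.61 Ω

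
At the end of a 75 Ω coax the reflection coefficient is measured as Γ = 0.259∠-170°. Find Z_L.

Z_L = Z_0·(1 + Γ)/(1 − Γ) = 75·(0.745 − j0.045)/(1.26 + j0.045)

Z_L ≈ 44.4 − j4.28 Ω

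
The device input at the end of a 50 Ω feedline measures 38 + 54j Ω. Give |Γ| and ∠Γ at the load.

Γ = (Z_L − Z_0)/(Z_L + Z_0) = (-12 + j54)/(88 + j54)
|Γ| = 55.3/103 = 0.536

Γ ≈ 0.536 ∠ 71°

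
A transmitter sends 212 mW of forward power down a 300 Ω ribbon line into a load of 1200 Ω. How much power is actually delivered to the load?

Γ = (1200 − 300)/(1200 + 300) = 0.6
|Γ|² = 0.36
P_refl = |Γ|²·P_inc = 76.3 mW, P_del = (1 − |Γ|²)·P_inc = 136 mW

P_delivered ≈ 136 mW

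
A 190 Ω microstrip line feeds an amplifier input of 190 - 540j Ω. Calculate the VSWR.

VSWR ≈ 9.98

Γ = (Z_L − Z_0)/(Z_L + Z_0) = (0 − j540)/(380 − j540)
|Γ| = 540/660 = 0.818
VSWR = (1 + |Γ|)/(1 − |Γ|) = 1.82/0.182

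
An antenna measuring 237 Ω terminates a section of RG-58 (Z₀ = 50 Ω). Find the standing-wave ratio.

VSWR ≈ 4.74

For a purely resistive load, VSWR = R_L/Z_0 or Z_0/R_L (whichever > 1) = 237/50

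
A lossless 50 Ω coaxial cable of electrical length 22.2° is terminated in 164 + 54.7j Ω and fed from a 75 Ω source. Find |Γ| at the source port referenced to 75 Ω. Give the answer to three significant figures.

tan(βl) = 0.408
Z_in = Z_0·(Z_L + jZ_0·tanβl)/(Z_0 + jZ_L·tanβl) = 91.2 − j84.8 Ω
Γ_s = (Z_in − Z_s)/(Z_in + Z_s) = (16.2 − j84.8)/(166 − j84.8), |Γ_s| = 0.463

|Γ| ≈ 0.463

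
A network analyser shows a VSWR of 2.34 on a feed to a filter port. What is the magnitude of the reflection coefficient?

|Γ| ≈ 0.401

|Γ| = (S − 1)/(S + 1) = (2.34 − 1)/(2.34 + 1) = 1.34/3.34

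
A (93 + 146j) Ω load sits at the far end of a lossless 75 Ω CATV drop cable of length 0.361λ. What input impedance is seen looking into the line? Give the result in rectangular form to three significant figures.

Z_in ≈ 17 + j24.6 Ω

βl = 2π × 0.361 = 130°
tan(βl) = tan(130°) = -1.19
Z_in = Z_0·(Z_L + jZ_0·tanβl)/(Z_0 + jZ_L·tanβl)
     = 75·(93 + j56.5)/(249 − j111)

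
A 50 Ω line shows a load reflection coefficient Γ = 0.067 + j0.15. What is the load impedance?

Z_L ≈ 54.5 + j16.8 Ω

Z_L = Z_0·(1 + Γ)/(1 − Γ) = 50·(1.07 + j0.15)/(0.933 − j0.15)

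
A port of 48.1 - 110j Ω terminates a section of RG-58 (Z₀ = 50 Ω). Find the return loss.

RL ≈ 2.54 dB

Γ = (-1.9 − j110)/(98.1 − j110), |Γ| = 0.746
RL = −20·log₁₀|Γ| = −20·log₁₀(0.746)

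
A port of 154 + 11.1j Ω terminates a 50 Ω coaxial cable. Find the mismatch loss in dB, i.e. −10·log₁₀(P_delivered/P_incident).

Γ = (104 + j11.1)/(204 + j11.1), |Γ| = 0.512
|Γ|² = 0.262, so P_del/P_inc = 1 − |Γ|² = 0.738
ML = −10·log₁₀(1 − |Γ|²)

mismatch loss ≈ 1.32 dB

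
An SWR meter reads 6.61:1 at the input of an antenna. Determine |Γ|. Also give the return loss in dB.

|Γ| = (S − 1)/(S + 1) = (6.61 − 1)/(6.61 + 1) = 5.61/7.61
RL = −20·log₁₀|Γ| = −20·log₁₀(0.737)

|Γ| ≈ 0.737; return loss ≈ 2.65 dB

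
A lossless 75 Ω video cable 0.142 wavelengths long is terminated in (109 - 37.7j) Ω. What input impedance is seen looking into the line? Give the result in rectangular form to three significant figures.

Z_in ≈ 47 − j18.1 Ω

βl = 2π × 0.142 = 51.1°
tan(βl) = tan(51.1°) = 1.24
Z_in = Z_0·(Z_L + jZ_0·tanβl)/(Z_0 + jZ_L·tanβl)
     = 75·(109 + j55.3)/(122 + j135)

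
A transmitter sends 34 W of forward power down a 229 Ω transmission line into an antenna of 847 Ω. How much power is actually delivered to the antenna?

Γ = (847 − 229)/(847 + 229) = 0.574
|Γ|² = 0.33
P_refl = |Γ|²·P_inc = 11.2 W, P_del = (1 − |Γ|²)·P_inc = 22.8 W

P_delivered ≈ 22.8 W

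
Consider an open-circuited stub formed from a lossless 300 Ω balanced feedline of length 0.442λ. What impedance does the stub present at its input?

Z_in ≈ +j786 Ω

βl = 2π × 0.442 = 159°
tan(βl) = -0.381
For an open-circuited stub, Z_in = −jZ_0·cot(βl) = −jZ_0/tan(βl)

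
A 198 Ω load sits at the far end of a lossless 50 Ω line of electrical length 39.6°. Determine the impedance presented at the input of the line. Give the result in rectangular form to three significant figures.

Z_in ≈ 28.4 − j51.8 Ω

tan(βl) = tan(39.6°) = 0.827
Z_in = Z_0·(Z_L + jZ_0·tanβl)/(Z_0 + jZ_L·tanβl)
     = 50·(198 + j41.4)/(50 + j164)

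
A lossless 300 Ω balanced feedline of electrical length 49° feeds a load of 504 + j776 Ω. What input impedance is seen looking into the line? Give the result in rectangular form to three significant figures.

tan(βl) = tan(49°) = 1.15
Z_in = Z_0·(Z_L + jZ_0·tanβl)/(Z_0 + jZ_L·tanβl)
     = 300·(504 + j1120)/(-593 + j580)

Z_in ≈ 153 − j418 Ω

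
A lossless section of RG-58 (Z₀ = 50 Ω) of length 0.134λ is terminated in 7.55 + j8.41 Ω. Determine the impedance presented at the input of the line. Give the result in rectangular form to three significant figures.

Z_in ≈ 24.8 + j74.2 Ω

βl = 2π × 0.134 = 48.2°
tan(βl) = tan(48.2°) = 1.12
Z_in = Z_0·(Z_L + jZ_0·tanβl)/(Z_0 + jZ_L·tanβl)
     = 50·(7.55 + j64.4)/(40.6 + j8.46)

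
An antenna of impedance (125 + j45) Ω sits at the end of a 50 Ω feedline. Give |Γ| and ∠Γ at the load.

Γ ≈ 0.484 ∠ 16.5°

Γ = (Z_L − Z_0)/(Z_L + Z_0) = (75 + j45)/(175 + j45)
|Γ| = 87.5/181 = 0.484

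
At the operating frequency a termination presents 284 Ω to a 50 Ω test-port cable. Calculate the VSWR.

For a purely resistive load, VSWR = R_L/Z_0 or Z_0/R_L (whichever > 1) = 284/50

VSWR ≈ 5.68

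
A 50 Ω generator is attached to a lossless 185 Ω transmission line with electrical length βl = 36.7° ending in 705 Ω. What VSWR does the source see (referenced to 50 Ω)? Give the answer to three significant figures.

VSWR ≈ 9.72

tan(βl) = 0.745
Z_in = Z_0·(Z_L + jZ_0·tanβl)/(Z_0 + jZ_L·tanβl) = 121 − j206 Ω
Γ_s = (Z_in − Z_s)/(Z_in + Z_s) = (70.9 − j206)/(171 − j206), |Γ_s| = 0.813
VSWR = (1 + |Γ_s|)/(1 − |Γ_s|)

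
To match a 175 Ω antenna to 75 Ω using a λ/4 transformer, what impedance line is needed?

Z_qwt ≈ 115 Ω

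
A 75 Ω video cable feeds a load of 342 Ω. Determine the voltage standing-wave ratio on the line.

For a purely resistive load, VSWR = R_L/Z_0 or Z_0/R_L (whichever > 1) = 342/75

VSWR ≈ 4.56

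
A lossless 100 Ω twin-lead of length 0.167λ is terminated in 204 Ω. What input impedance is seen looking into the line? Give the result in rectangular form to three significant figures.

βl = 2π × 0.167 = 60.1°
tan(βl) = tan(60.1°) = 1.74
Z_in = Z_0·(Z_L + jZ_0·tanβl)/(Z_0 + jZ_L·tanβl)
     = 100·(204 + j174)/(100 + j355)

Z_in ≈ 60.4 − j40.4 Ω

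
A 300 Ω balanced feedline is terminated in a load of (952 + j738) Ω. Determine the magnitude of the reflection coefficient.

|Γ| ≈ 0.678

Γ = (Z_L − Z_0)/(Z_L + Z_0) = (652 + j738)/(1252 + j738)
|Γ| = 985/1450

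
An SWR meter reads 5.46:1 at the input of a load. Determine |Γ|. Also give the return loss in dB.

|Γ| ≈ 0.69; return loss ≈ 3.22 dB

|Γ| = (S − 1)/(S + 1) = (5.46 − 1)/(5.46 + 1) = 4.46/6.46
RL = −20·log₁₀|Γ| = −20·log₁₀(0.69)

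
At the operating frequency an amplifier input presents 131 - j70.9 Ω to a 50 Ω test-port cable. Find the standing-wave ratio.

VSWR ≈ 3.48

Γ = (Z_L − Z_0)/(Z_L + Z_0) = (81 − j70.9)/(181 − j70.9)
|Γ| = 108/194 = 0.554
VSWR = (1 + |Γ|)/(1 − |Γ|) = 1.55/0.446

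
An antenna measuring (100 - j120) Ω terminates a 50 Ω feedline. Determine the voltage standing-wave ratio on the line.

Γ = (Z_L − Z_0)/(Z_L + Z_0) = (50 − j120)/(150 − j120)
|Γ| = 130/192 = 0.677
VSWR = (1 + |Γ|)/(1 − |Γ|) = 1.68/0.323

VSWR ≈ 5.19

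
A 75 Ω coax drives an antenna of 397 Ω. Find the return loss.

Γ = (397 − 75)/(397 + 75) = 0.682
RL = −20·log₁₀|Γ| = −20·log₁₀(0.682)

RL ≈ 3.32 dB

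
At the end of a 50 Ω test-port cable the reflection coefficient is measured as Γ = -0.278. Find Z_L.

Z_L = Z_0·(1 + Γ)/(1 − Γ) = 50·(0.722)/(1.28)

Z_L ≈ 28.2 Ω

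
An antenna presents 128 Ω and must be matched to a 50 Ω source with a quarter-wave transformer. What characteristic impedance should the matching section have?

Z_qwt ≈ 80 Ω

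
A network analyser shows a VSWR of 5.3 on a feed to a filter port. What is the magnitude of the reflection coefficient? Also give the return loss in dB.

|Γ| = (S − 1)/(S + 1) = (5.3 − 1)/(5.3 + 1) = 4.3/6.3
RL = −20·log₁₀|Γ| = −20·log₁₀(0.683)

|Γ| ≈ 0.683; return loss ≈ 3.32 dB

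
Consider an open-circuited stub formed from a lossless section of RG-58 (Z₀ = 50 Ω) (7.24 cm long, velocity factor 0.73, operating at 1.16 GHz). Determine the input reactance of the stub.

X_in ≈ 55.6 Ω (inductive)

λ = v/f = 0.73·c / 1.16 GHz = 0.189 m
βl = 2π·l/λ = 2π × 0.383 = 138°
tan(βl) = -0.899
For an open-circuited stub, Z_in = −jZ_0·cot(βl) = −jZ_0/tan(βl)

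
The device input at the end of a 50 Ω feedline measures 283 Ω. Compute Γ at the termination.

Γ = (Z_L − Z_0)/(Z_L + Z_0) = (283 − 50)/(283 + 50) = 233/333

Γ = 0.7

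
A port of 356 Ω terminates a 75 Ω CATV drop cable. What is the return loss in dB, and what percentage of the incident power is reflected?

RL ≈ 3.72 dB; 42.5% of incident power reflected

Γ = (356 − 75)/(356 + 75) = 0.652
RL = −20·log₁₀(0.652) = 3.72 dB
P_refl/P_inc = |Γ|² = 0.425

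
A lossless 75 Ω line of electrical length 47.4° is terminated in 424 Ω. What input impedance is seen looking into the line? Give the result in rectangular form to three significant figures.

tan(βl) = tan(47.4°) = 1.09
Z_in = Z_0·(Z_L + jZ_0·tanβl)/(Z_0 + jZ_L·tanβl)
     = 75·(424 + j81.6)/(75 + j461)

Z_in ≈ 23.9 − j65.1 Ω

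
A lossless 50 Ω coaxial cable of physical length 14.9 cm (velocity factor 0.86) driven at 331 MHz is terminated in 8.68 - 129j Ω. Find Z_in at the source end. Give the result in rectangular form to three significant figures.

λ = v/f = 0.86·c / 331 MHz = 0.779 m
βl = 2π·l/λ = 2π × 0.191 = 68.8°
tan(βl) = tan(68.8°) = 2.58
Z_in = Z_0·(Z_L + jZ_0·tanβl)/(Z_0 + jZ_L·tanβl)
     = 50·(8.68 + j0.0226)/(383 + j22.4)

Z_in ≈ 1.13 − j0.0631 Ω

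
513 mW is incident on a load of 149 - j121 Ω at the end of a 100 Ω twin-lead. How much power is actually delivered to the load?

|Γ| = |(49 − j121)/(249 − j121)| = 0.472
|Γ|² = 0.222
P_refl = |Γ|²·P_inc = 114 mW, P_del = (1 − |Γ|²)·P_inc = 399 mW

P_delivered ≈ 399 mW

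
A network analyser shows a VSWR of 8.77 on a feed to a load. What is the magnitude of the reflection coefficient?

|Γ| = (S − 1)/(S + 1) = (8.77 − 1)/(8.77 + 1) = 7.77/9.77

|Γ| ≈ 0.795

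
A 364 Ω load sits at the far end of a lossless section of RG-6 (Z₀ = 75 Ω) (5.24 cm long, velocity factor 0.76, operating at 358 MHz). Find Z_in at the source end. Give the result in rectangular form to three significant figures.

λ = v/f = 0.76·c / 358 MHz = 0.637 m
βl = 2π·l/λ = 2π × 0.0823 = 29.6°
tan(βl) = tan(29.6°) = 0.569
Z_in = Z_0·(Z_L + jZ_0·tanβl)/(Z_0 + jZ_L·tanβl)
     = 75·(364 + j42.6)/(75 + j207)

Z_in ≈ 55.9 − j112 Ω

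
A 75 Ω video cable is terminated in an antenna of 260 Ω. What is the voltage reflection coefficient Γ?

Γ = 0.552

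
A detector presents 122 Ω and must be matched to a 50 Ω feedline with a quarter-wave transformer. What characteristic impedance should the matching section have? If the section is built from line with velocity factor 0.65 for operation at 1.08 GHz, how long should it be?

Z_qwt ≈ 78.1 Ω; length ≈ 4.51 cm

Z_qwt = √(Z_0·R_L) = √(50 × 122) = √6100
λ = 0.65·c/f = 0.181 m, so l = λ/4 = 0.0451 m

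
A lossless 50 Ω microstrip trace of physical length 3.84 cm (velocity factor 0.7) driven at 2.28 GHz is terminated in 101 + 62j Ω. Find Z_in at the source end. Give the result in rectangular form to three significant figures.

Z_in ≈ 31.4 + j40.7 Ω

λ = v/f = 0.7·c / 2.28 GHz = 0.0921 m
βl = 2π·l/λ = 2π × 0.417 = 150°
tan(βl) = tan(150°) = -0.575
Z_in = Z_0·(Z_L + jZ_0·tanβl)/(Z_0 + jZ_L·tanβl)
     = 50·(101 + j33.2)/(85.7 − j58.1)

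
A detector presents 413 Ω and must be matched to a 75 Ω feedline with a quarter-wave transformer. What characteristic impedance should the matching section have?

Z_qwt ≈ 176 Ω

Z_qwt = √(Z_0·R_L) = √(75 × 413) = √30980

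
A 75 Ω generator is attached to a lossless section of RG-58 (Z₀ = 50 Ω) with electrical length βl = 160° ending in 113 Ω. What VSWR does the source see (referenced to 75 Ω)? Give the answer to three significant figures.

tan(βl) = -0.364
Z_in = Z_0·(Z_L + jZ_0·tanβl)/(Z_0 + jZ_L·tanβl) = 76.3 + j44.6 Ω
Γ_s = (Z_in − Z_s)/(Z_in + Z_s) = (1.33 + j44.6)/(151 + j44.6), |Γ_s| = 0.283
VSWR = (1 + |Γ_s|)/(1 − |Γ_s|)

VSWR ≈ 1.79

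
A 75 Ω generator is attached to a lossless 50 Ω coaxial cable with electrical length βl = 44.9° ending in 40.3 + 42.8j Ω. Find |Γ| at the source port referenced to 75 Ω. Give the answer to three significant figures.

|Γ| ≈ 0.271

tan(βl) = 0.997
Z_in = Z_0·(Z_L + jZ_0·tanβl)/(Z_0 + jZ_L·tanβl) = 120 − j28.1 Ω
Γ_s = (Z_in − Z_s)/(Z_in + Z_s) = (45.5 − j28.1)/(195 − j28.1), |Γ_s| = 0.271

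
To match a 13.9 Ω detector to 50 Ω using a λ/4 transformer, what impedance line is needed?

Z_qwt ≈ 26.4 Ω

Z_qwt = √(Z_0·R_L) = √(50 × 13.9) = √695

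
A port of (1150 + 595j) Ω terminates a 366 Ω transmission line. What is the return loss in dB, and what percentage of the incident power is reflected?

RL ≈ 4.37 dB; 36.5% of incident power reflected

Γ = (784 + j595)/(1516 + j595), |Γ| = 0.604
RL = −20·log₁₀(0.604) = 4.37 dB
P_refl/P_inc = |Γ|² = 0.365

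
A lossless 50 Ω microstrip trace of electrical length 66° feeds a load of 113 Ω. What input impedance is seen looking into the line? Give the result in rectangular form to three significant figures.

Z_in ≈ 25.5 − j17.2 Ω

tan(βl) = tan(66°) = 2.25
Z_in = Z_0·(Z_L + jZ_0·tanβl)/(Z_0 + jZ_L·tanβl)
     = 50·(113 + j112)/(50 + j254)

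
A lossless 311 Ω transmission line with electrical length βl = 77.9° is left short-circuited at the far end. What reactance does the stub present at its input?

tan(βl) = 4.66
For a short-circuited stub, Z_in = jZ_0·tan(βl)

X_in ≈ 1450 Ω (inductive)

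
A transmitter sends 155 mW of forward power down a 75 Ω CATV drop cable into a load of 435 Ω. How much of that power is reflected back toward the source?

Γ = (435 − 75)/(435 + 75) = 0.706
|Γ|² = 0.498
P_refl = |Γ|²·P_inc = 77.2 mW, P_del = (1 − |Γ|²)·P_inc = 77.8 mW

P_reflected ≈ 77.2 mW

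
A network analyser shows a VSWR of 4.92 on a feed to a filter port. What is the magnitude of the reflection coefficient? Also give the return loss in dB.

|Γ| = (S − 1)/(S + 1) = (4.92 − 1)/(4.92 + 1) = 3.92/5.92
RL = −20·log₁₀|Γ| = −20·log₁₀(0.662)

|Γ| ≈ 0.662; return loss ≈ 3.58 dB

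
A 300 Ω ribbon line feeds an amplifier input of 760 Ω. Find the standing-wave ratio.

VSWR ≈ 2.53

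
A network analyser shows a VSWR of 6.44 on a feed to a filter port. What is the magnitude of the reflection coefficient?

|Γ| = (S − 1)/(S + 1) = (6.44 − 1)/(6.44 + 1) = 5.44/7.44

|Γ| ≈ 0.731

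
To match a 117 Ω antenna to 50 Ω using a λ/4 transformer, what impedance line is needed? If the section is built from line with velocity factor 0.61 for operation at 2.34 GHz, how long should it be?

Z_qwt = √(Z_0·R_L) = √(50 × 117) = √5850
λ = 0.61·c/f = 0.0782 m, so l = λ/4 = 0.0196 m

Z_qwt ≈ 76.5 Ω; length ≈ 1.96 cm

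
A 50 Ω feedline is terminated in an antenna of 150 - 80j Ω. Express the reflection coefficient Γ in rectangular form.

Γ ≈ 0.569 − j0.172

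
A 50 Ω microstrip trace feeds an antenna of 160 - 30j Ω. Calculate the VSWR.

Γ = (Z_L − Z_0)/(Z_L + Z_0) = (110 − j30)/(210 − j30)
|Γ| = 114/212 = 0.537
VSWR = (1 + |Γ|)/(1 − |Γ|) = 1.54/0.463

VSWR ≈ 3.32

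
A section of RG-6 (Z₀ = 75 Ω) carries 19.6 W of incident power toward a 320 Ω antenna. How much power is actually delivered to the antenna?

P_delivered ≈ 12.1 W

Γ = (320 − 75)/(320 + 75) = 0.62
|Γ|² = 0.385
P_refl = |Γ|²·P_inc = 7.54 W, P_del = (1 − |Γ|²)·P_inc = 12.1 W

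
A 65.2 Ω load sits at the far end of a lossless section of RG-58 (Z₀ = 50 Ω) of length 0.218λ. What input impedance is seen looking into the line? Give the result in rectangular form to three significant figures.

Z_in ≈ 39 − j4.1 Ω

βl = 2π × 0.218 = 78.5°
tan(βl) = tan(78.5°) = 4.91
Z_in = Z_0·(Z_L + jZ_0·tanβl)/(Z_0 + jZ_L·tanβl)
     = 50·(65.2 + j245)/(50 + j320)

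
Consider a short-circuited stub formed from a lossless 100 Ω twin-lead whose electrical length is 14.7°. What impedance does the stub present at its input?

tan(βl) = 0.262
For a short-circuited stub, Z_in = jZ_0·tan(βl)

Z_in ≈ +j26.2 Ω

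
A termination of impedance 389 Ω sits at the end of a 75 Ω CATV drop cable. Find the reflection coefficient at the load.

Γ = 0.677

Γ = (Z_L − Z_0)/(Z_L + Z_0) = (389 − 75)/(389 + 75) = 314/464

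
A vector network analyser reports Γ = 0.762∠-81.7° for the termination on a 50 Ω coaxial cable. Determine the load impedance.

Z_L = Z_0·(1 + Γ)/(1 − Γ) = 50·(1.11 − j0.754)/(0.89 + j0.754)

Z_L ≈ 15.4 − j55.4 Ω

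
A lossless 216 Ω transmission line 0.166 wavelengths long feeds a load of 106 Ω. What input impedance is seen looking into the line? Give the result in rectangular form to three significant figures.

Z_in ≈ 245 + j165 Ω

βl = 2π × 0.166 = 59.8°
tan(βl) = tan(59.8°) = 1.72
Z_in = Z_0·(Z_L + jZ_0·tanβl)/(Z_0 + jZ_L·tanβl)
     = 216·(106 + j371)/(216 + j182)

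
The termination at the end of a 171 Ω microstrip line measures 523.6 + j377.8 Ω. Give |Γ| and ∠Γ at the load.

Γ = (Z_L − Z_0)/(Z_L + Z_0) = (352.6 + j377.8)/(694.6 + j377.8)
|Γ| = 517/791 = 0.654

Γ ≈ 0.654 ∠ 18.4°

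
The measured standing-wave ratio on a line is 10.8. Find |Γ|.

|Γ| ≈ 0.831

|Γ| = (S − 1)/(S + 1) = (10.8 − 1)/(10.8 + 1) = 9.8/11.8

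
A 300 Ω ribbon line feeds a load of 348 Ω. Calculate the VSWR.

VSWR ≈ 1.16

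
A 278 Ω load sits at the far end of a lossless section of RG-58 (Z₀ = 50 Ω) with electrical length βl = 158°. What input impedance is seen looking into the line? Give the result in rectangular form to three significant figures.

tan(βl) = tan(158°) = -0.404
Z_in = Z_0·(Z_L + jZ_0·tanβl)/(Z_0 + jZ_L·tanβl)
     = 50·(278 − j20.2)/(50 − j112)

Z_in ≈ 53.5 + j99.9 Ω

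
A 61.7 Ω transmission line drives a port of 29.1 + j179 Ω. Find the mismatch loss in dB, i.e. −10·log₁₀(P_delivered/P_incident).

Γ = (-32.6 + j179)/(90.8 + j179), |Γ| = 0.906
|Γ|² = 0.822, so P_del/P_inc = 1 − |Γ|² = 0.178
ML = −10·log₁₀(1 − |Γ|²)

mismatch loss ≈ 7.49 dB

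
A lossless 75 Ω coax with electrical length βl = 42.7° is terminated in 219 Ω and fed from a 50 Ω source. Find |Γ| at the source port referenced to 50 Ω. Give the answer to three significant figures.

|Γ| ≈ 0.537

tan(βl) = 0.923
Z_in = Z_0·(Z_L + jZ_0·tanβl)/(Z_0 + jZ_L·tanβl) = 49.1 − j63.1 Ω
Γ_s = (Z_in − Z_s)/(Z_in + Z_s) = (-0.912 − j63.1)/(99.1 − j63.1), |Γ_s| = 0.537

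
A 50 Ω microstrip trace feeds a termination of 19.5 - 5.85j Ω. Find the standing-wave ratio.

Γ = (Z_L − Z_0)/(Z_L + Z_0) = (-30.5 − j5.85)/(69.5 − j5.85)
|Γ| = 31.1/69.7 = 0.445
VSWR = (1 + |Γ|)/(1 − |Γ|) = 1.45/0.555

VSWR ≈ 2.61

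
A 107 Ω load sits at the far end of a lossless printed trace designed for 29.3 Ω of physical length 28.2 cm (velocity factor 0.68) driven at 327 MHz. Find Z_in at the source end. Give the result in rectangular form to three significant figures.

Z_in ≈ 51.3 + j49.1 Ω

λ = v/f = 0.68·c / 327 MHz = 0.624 m
βl = 2π·l/λ = 2π × 0.452 = 163°
tan(βl) = tan(163°) = -0.311
Z_in = Z_0·(Z_L + jZ_0·tanβl)/(Z_0 + jZ_L·tanβl)
     = 29.3·(107 − j9.11)/(29.3 − j33.3)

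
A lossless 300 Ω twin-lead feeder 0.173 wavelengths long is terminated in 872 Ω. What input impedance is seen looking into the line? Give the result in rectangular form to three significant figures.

βl = 2π × 0.173 = 62.3°
tan(βl) = tan(62.3°) = 1.9
Z_in = Z_0·(Z_L + jZ_0·tanβl)/(Z_0 + jZ_L·tanβl)
     = 300·(872 + j571)/(300 + j1660)

Z_in ≈ 128 − j135 Ω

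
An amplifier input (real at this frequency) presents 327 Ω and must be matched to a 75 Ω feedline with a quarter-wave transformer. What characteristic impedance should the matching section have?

Z_qwt ≈ 157 Ω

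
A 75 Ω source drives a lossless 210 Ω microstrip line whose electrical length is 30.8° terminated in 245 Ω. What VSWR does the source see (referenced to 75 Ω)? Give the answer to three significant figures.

VSWR ≈ 3.05

tan(βl) = 0.596
Z_in = Z_0·(Z_L + jZ_0·tanβl)/(Z_0 + jZ_L·tanβl) = 224 − j30.5 Ω
Γ_s = (Z_in − Z_s)/(Z_in + Z_s) = (149 − j30.5)/(299 − j30.5), |Γ_s| = 0.506
VSWR = (1 + |Γ_s|)/(1 − |Γ_s|)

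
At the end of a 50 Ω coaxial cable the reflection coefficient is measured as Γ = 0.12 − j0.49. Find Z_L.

Z_L = Z_0·(1 + Γ)/(1 − Γ) = 50·(1.12 − j0.49)/(0.88 + j0.49)

Z_L ≈ 36.7 − j48.3 Ω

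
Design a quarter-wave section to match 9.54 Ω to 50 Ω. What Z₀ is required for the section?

Z_qwt ≈ 21.8 Ω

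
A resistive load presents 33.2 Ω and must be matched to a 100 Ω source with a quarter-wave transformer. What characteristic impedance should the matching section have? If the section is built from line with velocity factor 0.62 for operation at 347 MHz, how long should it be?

Z_qwt ≈ 57.6 Ω; length ≈ 13.4 cm

Z_qwt = √(Z_0·R_L) = √(100 × 33.2) = √3320
λ = 0.62·c/f = 0.536 m, so l = λ/4 = 0.134 m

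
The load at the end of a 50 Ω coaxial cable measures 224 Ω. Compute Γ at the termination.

Γ = 0.635

Γ = (Z_L − Z_0)/(Z_L + Z_0) = (224 − 50)/(224 + 50) = 174/274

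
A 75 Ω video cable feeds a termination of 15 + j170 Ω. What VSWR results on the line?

VSWR ≈ 30.9

Γ = (Z_L − Z_0)/(Z_L + Z_0) = (-60 + j170)/(90 + j170)
|Γ| = 180/192 = 0.937
VSWR = (1 + |Γ|)/(1 − |Γ|) = 1.94/0.0628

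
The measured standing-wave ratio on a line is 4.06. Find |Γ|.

|Γ| ≈ 0.605

|Γ| = (S − 1)/(S + 1) = (4.06 − 1)/(4.06 + 1) = 3.06/5.06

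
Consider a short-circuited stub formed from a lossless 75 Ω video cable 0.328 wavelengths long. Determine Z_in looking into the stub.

Z_in ≈ −j141 Ω

βl = 2π × 0.328 = 118°
tan(βl) = -1.87
For a short-circuited stub, Z_in = jZ_0·tan(βl)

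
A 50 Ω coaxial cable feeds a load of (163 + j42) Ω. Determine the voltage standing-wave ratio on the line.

VSWR ≈ 3.5

Γ = (Z_L − Z_0)/(Z_L + Z_0) = (113 + j42)/(213 + j42)
|Γ| = 121/217 = 0.555
VSWR = (1 + |Γ|)/(1 − |Γ|) = 1.56/0.445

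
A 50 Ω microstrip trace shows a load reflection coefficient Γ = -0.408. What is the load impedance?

Z_L ≈ 21 Ω

Z_L = Z_0·(1 + Γ)/(1 − Γ) = 50·(0.592)/(1.41)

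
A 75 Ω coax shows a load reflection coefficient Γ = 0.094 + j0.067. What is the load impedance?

Z_L = Z_0·(1 + Γ)/(1 − Γ) = 75·(1.09 + j0.067)/(0.906 − j0.067)

Z_L ≈ 89.7 + j12.2 Ω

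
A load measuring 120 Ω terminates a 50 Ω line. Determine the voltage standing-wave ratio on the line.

VSWR ≈ 2.4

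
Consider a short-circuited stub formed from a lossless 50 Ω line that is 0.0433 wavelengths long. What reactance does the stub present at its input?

X_in ≈ 13.9 Ω (inductive)

βl = 2π × 0.0433 = 15.6°
tan(βl) = 0.279
For a short-circuited stub, Z_in = jZ_0·tan(βl)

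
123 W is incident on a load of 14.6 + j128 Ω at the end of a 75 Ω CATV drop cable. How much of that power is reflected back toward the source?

P_reflected ≈ 101 W

|Γ| = |(-60.4 + j128)/(89.6 + j128)| = 0.906
|Γ|² = 0.821
P_refl = |Γ|²·P_inc = 101 W, P_del = (1 − |Γ|²)·P_inc = 22.1 W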